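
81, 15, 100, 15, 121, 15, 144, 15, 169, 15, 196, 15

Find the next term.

The terms cycle through 2 interleaved subsequences.
Track A is 81, 100, 121, 144, 169, 196, which is perfect squares starting at 9².
Track B is 15, 15, 15, 15, 15, 15, which is always 15.
Term 13 comes from track A (its 7th entry): 225.

225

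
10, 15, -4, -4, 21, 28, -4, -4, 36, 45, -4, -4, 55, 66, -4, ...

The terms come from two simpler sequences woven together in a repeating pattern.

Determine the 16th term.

Reading positions in blocks of 4 reveals the pattern AABB — 2 tracks woven together.
Track A: 10, 15, 21, 28, 36, 45, 55, 66 (the triangular numbers T_4, T_5, …).
Track B: -4, -4, -4, -4, -4, -4, -4 (the constant sequence -4).
Term 16 comes from track B (its 8th entry): -4.

-4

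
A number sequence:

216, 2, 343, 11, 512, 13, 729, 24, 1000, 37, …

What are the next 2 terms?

1331, 61

The terms cycle through 2 interleaved subsequences.
Track A: 216, 343, 512, 729, 1000. Consecutive cubes n³ from n = 6.
Track B: 2, 11, 13, 24, 37. Each term equals the sum of the previous two.
Position 11 falls in track A as its term 6, giving 1331.
Position 12 → track B, term 6 = 61.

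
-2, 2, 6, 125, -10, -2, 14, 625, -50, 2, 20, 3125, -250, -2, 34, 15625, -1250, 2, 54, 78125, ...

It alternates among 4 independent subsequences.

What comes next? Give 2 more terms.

-6250, -2

Split by position mod 4 into 4 tracks.
Track A: -2, -10, -50, -250, -1250 — geometric, ×5 each step.
Track B: 2, -2, 2, -2, 2 — the oscillation 2·(−1)^(n+1).
Track C: 6, 14, 20, 34, 54 — Fibonacci-style (each term is the sum of the two before it).
Track D: 125, 625, 3125, 15625, 78125 — powers of 5.
Term 21 comes from track A (its 6th entry): -6250.
Position 22 → track B, term 6 = -2.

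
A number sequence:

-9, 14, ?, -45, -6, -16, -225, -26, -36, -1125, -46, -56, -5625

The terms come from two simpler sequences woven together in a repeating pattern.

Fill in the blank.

4

The slot pattern repeats as ABB (period 3), so there are 2 interleaved tracks.
Stream A is -9, -45, -225, -1125, -5625, which is geometric with ratio 5.
Stream B is 14, ?, -6, -16, -26, -36, -46, -56, which is linear: a_n = 24 − 10·n.
The gap is stream B's term 2; the rule gives 4.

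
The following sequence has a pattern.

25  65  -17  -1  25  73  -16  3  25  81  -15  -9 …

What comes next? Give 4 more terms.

25, 89, -14, 27

The terms cycle through 4 interleaved subsequences.
Stream A = 25, 25, 25: constant 25.
Stream B = 65, 73, 81: adding 8 each time.
Stream C = -17, -16, -15: arithmetic with common difference +1.
Stream D = -1, 3, -9: geometric, ×-3 each step.
The 13th slot belongs to stream A; its 4th term is 25.
Position 14 falls in stream B as its term 4, giving 89.
The 15th slot belongs to stream C; its 4th term is -14.
The 16th slot belongs to stream D; its 4th term is 27.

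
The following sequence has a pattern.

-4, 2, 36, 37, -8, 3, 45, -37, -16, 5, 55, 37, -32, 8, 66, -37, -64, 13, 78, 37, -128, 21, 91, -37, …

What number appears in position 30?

55

Read the sequence 4 terms at a time; column i is its own pattern.
Track A is -4, -8, -16, -32, -64, -128, which is geometric, ×2 each step.
Track B is 2, 3, 5, 8, 13, 21, which is each term equals the sum of the previous two.
Track C is 36, 45, 55, 66, 78, 91, which is triangular numbers starting at T_8.
Track D is 37, -37, 37, -37, 37, -37, which is oscillating between 37 and -37.
Position 30 → track B, term 8 = 55.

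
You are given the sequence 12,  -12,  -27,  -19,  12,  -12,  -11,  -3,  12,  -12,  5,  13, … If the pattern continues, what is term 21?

12

Reading positions in blocks of 4 reveals the pattern AABB — 2 tracks woven together.
Track A: 12, -12, 12, -12, 12, -12. Alternating ±12.
Track B: -27, -19, -11, -3, 5, 13. Arithmetic with common difference +8.
Position 21 → track A, term 11 = 12.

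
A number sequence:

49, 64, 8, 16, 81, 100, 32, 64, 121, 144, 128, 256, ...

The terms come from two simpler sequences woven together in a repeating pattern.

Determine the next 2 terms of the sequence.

Positions follow the repeating pattern AABB; grouping by letter gives 2 tracks.
Track A is 49, 64, 81, 100, 121, 144, which is consecutive squares n² from n = 7.
Track B is 8, 16, 32, 64, 128, 256, which is powers 2^3, 2^4, 2^5, ….
Term 13 comes from track A (its 7th entry): 169.
The 14th slot belongs to track A; its 8th term is 196.

169, 196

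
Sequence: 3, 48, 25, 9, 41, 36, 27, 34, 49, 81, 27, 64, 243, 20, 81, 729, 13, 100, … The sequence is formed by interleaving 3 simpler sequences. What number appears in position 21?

121

Split by position mod 3 into 3 tracks.
Stream A: 3, 9, 27, 81, 243, 729 — successive powers of 3.
Stream B: 48, 41, 34, 27, 20, 13 — linear: a_n = 55 − 7·n.
Stream C: 25, 36, 49, 64, 81, 100 — the squares 5², 6², 7², ….
The 21st slot belongs to stream C; its 7th term is 121.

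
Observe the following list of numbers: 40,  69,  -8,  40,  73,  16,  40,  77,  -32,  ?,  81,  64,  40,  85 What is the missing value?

The terms cycle through 3 interleaved subsequences.
Track A is 40, 40, 40, ?, 40, which is the constant sequence 40.
Track B is 69, 73, 77, 81, 85, which is linear: a_n = 65 + 4·n.
Track C is -8, 16, -32, 64, which is geometric, ×-2 each step.
So the missing entry in track A is 40.

40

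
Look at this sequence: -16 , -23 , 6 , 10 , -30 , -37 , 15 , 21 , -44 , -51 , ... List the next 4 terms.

28, 36, -58, -65

The slot pattern repeats as AABB (period 4), so there are 2 interleaved tracks.
Stream A = -16, -23, -30, -37, -44, -51: linear: a_n = -9 − 7·n.
Stream B = 6, 10, 15, 21: triangular numbers n(n+1)/2 for n = 3, 4, ….
The 11th slot belongs to stream B; its 5th term is 28.
Position 12 falls in stream B as its term 6, giving 36.
Term 13 comes from stream A (its 7th entry): -58.
Position 14 falls in stream A as its term 8, giving -65.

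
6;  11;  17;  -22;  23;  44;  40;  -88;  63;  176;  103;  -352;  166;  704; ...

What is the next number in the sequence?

269

Taking every 2nd term gives 2 separate tracks.
Track A: 6, 17, 23, 40, 63, 103, 166 — each term equals the sum of the previous two.
Track B: 11, -22, 44, -88, 176, -352, 704 — a geometric progression (common ratio -2).
Position 15 → track A, term 8 = 269.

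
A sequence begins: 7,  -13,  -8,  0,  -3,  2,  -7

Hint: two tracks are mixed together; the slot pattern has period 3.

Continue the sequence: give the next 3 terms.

7, 12, -14

The slot pattern repeats as ABB (period 3), so there are 2 interleaved tracks.
Track A = 7, 0, -7: subtracting 7 each time.
Track B = -13, -8, -3, 2: arithmetic, step +5.
Position 8 falls in track B as its term 5, giving 7.
The 9th slot belongs to track B; its 6th term is 12.
The 10th slot belongs to track A; its 4th term is -14.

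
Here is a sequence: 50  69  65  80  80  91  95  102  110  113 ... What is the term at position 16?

146

Positions 1, 3, 5, … form one subsequence and positions 2, 4, 6, … form another.
Stream A = 50, 65, 80, 95, 110: linear: a_n = 35 + 15·n.
Stream B = 69, 80, 91, 102, 113: adding 11 each time.
Position 16 → stream B, term 8 = 146.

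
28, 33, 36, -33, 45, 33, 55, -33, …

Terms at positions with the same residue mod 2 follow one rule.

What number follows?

Odd-indexed and even-indexed terms follow separate rules.
Track A: 28, 36, 45, 55 (triangular numbers starting at T_7).
Track B: 33, -33, 33, -33 (alternating ±33).
Position 9 → track A, term 5 = 66.

66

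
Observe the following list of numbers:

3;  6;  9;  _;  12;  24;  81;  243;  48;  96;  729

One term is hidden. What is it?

27

Reading positions in blocks of 4 reveals the pattern AABB — 2 tracks woven together.
Subsequence A: 3, 6, 12, 24, 48, 96 — geometric with ratio 2.
Subsequence B: 9, ?, 81, 243, 729 — powers 3^2, 3^3, 3^4, ….
The gap is subsequence B's term 2; the rule gives 27.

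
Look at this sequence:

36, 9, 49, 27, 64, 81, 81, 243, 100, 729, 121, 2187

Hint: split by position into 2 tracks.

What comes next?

Positions 1, 3, 5, … form one subsequence and positions 2, 4, 6, … form another.
Subsequence A = 36, 49, 64, 81, 100, 121: consecutive squares n² from n = 6.
Subsequence B = 9, 27, 81, 243, 729, 2187: successive powers of 3.
Position 13 → subsequence A, term 7 = 144.

144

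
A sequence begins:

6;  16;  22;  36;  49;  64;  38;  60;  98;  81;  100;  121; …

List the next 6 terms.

Reading positions in blocks of 6 reveals the pattern AAABBB — 2 tracks woven together.
Stream A is 6, 16, 22, 38, 60, 98, which is Fibonacci-style (each term is the sum of the two before it).
Stream B is 36, 49, 64, 81, 100, 121, which is perfect squares starting at 6².
The 13th slot belongs to stream A; its 7th term is 158.
The 14th slot belongs to stream A; its 8th term is 256.
Position 15 falls in stream A as its term 9, giving 414.
Position 16 falls in stream B as its term 7, giving 144.
Position 17 falls in stream B as its term 8, giving 169.
Term 18 comes from stream B (its 9th entry): 196.

158, 256, 414, 144, 169, 196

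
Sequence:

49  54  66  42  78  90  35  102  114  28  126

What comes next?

138

Reading positions in blocks of 3 reveals the pattern ABB — 2 tracks woven together.
Track A = 49, 42, 35, 28: arithmetic with common difference −7.
Track B = 54, 66, 78, 90, 102, 114, 126: arithmetic, step +12.
Position 12 falls in track B as its term 8, giving 138.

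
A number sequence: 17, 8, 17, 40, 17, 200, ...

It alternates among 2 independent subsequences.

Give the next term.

Positions 1, 3, 5, … form one subsequence and positions 2, 4, 6, … form another.
Subsequence A = 17, 17, 17: always 17.
Subsequence B = 8, 40, 200: multiplying by 5 each time.
The 7th slot belongs to subsequence A; its 4th term is 17.

17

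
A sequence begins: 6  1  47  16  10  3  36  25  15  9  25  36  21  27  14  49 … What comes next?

Split by position mod 4: positions 1, 5, 9, … form one track, and each other residue class forms its own.
Track A is 6, 10, 15, 21, which is triangular numbers n(n+1)/2 for n = 3, 4, ….
Track B is 1, 3, 9, 27, which is successive powers of 3.
Track C is 47, 36, 25, 14, which is arithmetic, step −11.
Track D is 16, 25, 36, 49, which is the squares 4², 5², 6², ….
The 17th slot belongs to track A; its 5th term is 28.

28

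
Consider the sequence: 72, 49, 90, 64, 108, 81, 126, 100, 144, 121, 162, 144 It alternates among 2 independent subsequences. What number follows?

180

Odd-indexed and even-indexed terms follow separate rules.
Stream A: 72, 90, 108, 126, 144, 162. Arithmetic, step +18.
Stream B: 49, 64, 81, 100, 121, 144. The squares 7², 8², 9², ….
Term 13 comes from stream A (its 7th entry): 180.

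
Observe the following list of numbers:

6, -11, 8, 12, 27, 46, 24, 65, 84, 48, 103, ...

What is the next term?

Reading positions in blocks of 3 reveals the pattern ABB — 2 tracks woven together.
Stream A is 6, 12, 24, 48, which is multiplying by 2 each time.
Stream B is -11, 8, 27, 46, 65, 84, 103, which is linear: a_n = -30 + 19·n.
The 12th slot belongs to stream B; its 8th term is 122.

122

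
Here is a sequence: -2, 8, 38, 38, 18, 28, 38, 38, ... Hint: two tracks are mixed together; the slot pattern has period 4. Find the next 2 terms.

38, 48

Reading positions in blocks of 4 reveals the pattern AABB — 2 tracks woven together.
Subsequence A: -2, 8, 18, 28. Arithmetic with common difference +10.
Subsequence B: 38, 38, 38, 38. Always 38.
Term 9 comes from subsequence A (its 5th entry): 38.
Position 10 → subsequence A, term 6 = 48.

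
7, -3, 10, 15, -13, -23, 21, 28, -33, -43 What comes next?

36

Reading positions in blocks of 4 reveals the pattern AABB — 2 tracks woven together.
Stream A is 7, -3, -13, -23, -33, -43, which is arithmetic with common difference −10.
Stream B is 10, 15, 21, 28, which is triangular numbers n(n+1)/2 for n = 4, 5, ….
Term 11 comes from stream B (its 5th entry): 36.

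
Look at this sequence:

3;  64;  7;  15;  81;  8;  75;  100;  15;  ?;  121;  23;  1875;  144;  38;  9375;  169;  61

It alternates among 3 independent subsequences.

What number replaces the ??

Split by position mod 3 into 3 tracks.
Track A: 3, 15, 75, ?, 1875, 9375 (multiplying by 5 each time).
Track B: 64, 81, 100, 121, 144, 169 (the squares 8², 9², 10², …).
Track C: 7, 8, 15, 23, 38, 61 (each term equals the sum of the previous two).
The gap is track A's term 4; the rule gives 375.

375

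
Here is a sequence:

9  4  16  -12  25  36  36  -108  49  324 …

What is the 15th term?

Split by position mod 2 into 2 tracks.
Track A: 9, 16, 25, 36, 49 (the squares 3², 4², 5², …).
Track B: 4, -12, 36, -108, 324 (geometric, ×-3 each step).
Position 15 → track A, term 8 = 100.

100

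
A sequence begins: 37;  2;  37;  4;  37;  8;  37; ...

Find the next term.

The terms cycle through 2 interleaved subsequences.
Track A: 37, 37, 37, 37. The constant sequence 37.
Track B: 2, 4, 8. Powers of 2.
The 8th slot belongs to track B; its 4th term is 16.

16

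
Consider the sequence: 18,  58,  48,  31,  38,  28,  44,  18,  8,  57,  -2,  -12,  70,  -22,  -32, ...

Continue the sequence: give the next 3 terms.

The slot pattern repeats as ABB (period 3), so there are 2 interleaved tracks.
Subsequence A: 18, 31, 44, 57, 70 (adding 13 each time).
Subsequence B: 58, 48, 38, 28, 18, 8, -2, -12, -22, -32 (arithmetic, step −10).
Position 16 → subsequence A, term 6 = 83.
Term 17 comes from subsequence B (its 11th entry): -42.
Position 18 falls in subsequence B as its term 12, giving -52.

83, -42, -52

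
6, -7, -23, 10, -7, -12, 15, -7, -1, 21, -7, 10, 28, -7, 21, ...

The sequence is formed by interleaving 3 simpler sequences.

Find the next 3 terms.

Read the sequence 3 terms at a time; column i is its own pattern.
Stream A = 6, 10, 15, 21, 28: triangular numbers starting at T_3.
Stream B = -7, -7, -7, -7, -7: constant -7.
Stream C = -23, -12, -1, 10, 21: arithmetic with common difference +11.
Position 16 falls in stream A as its term 6, giving 36.
Position 17 falls in stream B as its term 6, giving -7.
Position 18 falls in stream C as its term 6, giving 32.

36, -7, 32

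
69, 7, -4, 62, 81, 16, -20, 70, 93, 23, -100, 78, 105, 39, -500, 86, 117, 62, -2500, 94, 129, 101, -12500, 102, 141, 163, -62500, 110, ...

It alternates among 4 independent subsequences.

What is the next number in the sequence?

153

Split by position mod 4 into 4 tracks.
Subsequence A: 69, 81, 93, 105, 117, 129, 141 — arithmetic, step +12.
Subsequence B: 7, 16, 23, 39, 62, 101, 163 — each term equals the sum of the previous two.
Subsequence C: -4, -20, -100, -500, -2500, -12500, -62500 — geometric with ratio 5.
Subsequence D: 62, 70, 78, 86, 94, 102, 110 — linear: a_n = 54 + 8·n.
Position 29 → subsequence A, term 8 = 153.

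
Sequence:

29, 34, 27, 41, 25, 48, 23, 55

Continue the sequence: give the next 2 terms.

Taking every 2nd term gives 2 separate tracks.
Stream A: 29, 27, 25, 23 — linear: a_n = 31 − 2·n.
Stream B: 34, 41, 48, 55 — linear: a_n = 27 + 7·n.
Position 9 → stream A, term 5 = 21.
Position 10 → stream B, term 5 = 62.

21, 62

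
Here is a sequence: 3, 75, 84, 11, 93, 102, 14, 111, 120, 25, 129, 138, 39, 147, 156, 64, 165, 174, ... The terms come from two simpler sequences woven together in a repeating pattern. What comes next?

The slot pattern repeats as ABB (period 3), so there are 2 interleaved tracks.
Stream A is 3, 11, 14, 25, 39, 64, which is a Fibonacci-like recurrence a_n = a_{n-1} + a_{n-2}.
Stream B is 75, 84, 93, 102, 111, 120, 129, 138, 147, 156, 165, 174, which is arithmetic with common difference +9.
Position 19 falls in stream A as its term 7, giving 103.

103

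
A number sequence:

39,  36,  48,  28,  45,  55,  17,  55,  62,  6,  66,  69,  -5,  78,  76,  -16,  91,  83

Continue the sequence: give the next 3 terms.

The terms cycle through 3 interleaved subsequences.
Subsequence A: 39, 28, 17, 6, -5, -16 (arithmetic, step −11).
Subsequence B: 36, 45, 55, 66, 78, 91 (triangular numbers n(n+1)/2 for n = 8, 9, …).
Subsequence C: 48, 55, 62, 69, 76, 83 (arithmetic with common difference +7).
Position 19 → subsequence A, term 7 = -27.
The 20th slot belongs to subsequence B; its 7th term is 105.
Term 21 comes from subsequence C (its 7th entry): 90.

-27, 105, 90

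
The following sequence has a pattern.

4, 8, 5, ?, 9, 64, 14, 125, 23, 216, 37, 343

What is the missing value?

Odd-indexed and even-indexed terms follow separate rules.
Stream A: 4, 5, 9, 14, 23, 37 (a Fibonacci-like recurrence a_n = a_{n-1} + a_{n-2}).
Stream B: 8, ?, 64, 125, 216, 343 (consecutive cubes n³ from n = 2).
Filling stream B at index 2 by its rule yields 27.

27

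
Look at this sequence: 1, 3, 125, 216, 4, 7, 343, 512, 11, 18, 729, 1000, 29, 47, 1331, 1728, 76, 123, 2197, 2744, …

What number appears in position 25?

The slot pattern repeats as AABB (period 4), so there are 2 interleaved tracks.
Stream A is 1, 3, 4, 7, 11, 18, 29, 47, 76, 123, which is Fibonacci-style (each term is the sum of the two before it).
Stream B is 125, 216, 343, 512, 729, 1000, 1331, 1728, 2197, 2744, which is the cubes 5³, 6³, 7³, ….
Position 25 falls in stream A as its term 13, giving 521.

521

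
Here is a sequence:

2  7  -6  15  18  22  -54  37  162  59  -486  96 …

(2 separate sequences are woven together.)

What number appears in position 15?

-4374

Odd-indexed and even-indexed terms follow separate rules.
Subsequence A = 2, -6, 18, -54, 162, -486: a geometric progression (common ratio -3).
Subsequence B = 7, 15, 22, 37, 59, 96: Fibonacci-style (each term is the sum of the two before it).
The 15th slot belongs to subsequence A; its 8th term is -4374.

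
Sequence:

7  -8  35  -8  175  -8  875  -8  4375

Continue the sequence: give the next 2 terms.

-8, 21875

Split by position mod 2 into 2 tracks.
Subsequence A: 7, 35, 175, 875, 4375 — a geometric progression (common ratio 5).
Subsequence B: -8, -8, -8, -8 — constant -8.
Position 10 → subsequence B, term 5 = -8.
Position 11 → subsequence A, term 6 = 21875.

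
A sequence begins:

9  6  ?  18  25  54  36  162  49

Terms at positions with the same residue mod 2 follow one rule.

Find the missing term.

Positions 1, 3, 5, … form one subsequence and positions 2, 4, 6, … form another.
Subsequence A: 9, ?, 25, 36, 49 (consecutive squares n² from n = 3).
Subsequence B: 6, 18, 54, 162 (geometric with ratio 3).
The gap is subsequence A's term 2; the rule gives 16.

16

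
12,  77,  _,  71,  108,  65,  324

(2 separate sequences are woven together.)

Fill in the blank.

Positions 1, 3, 5, … form one subsequence and positions 2, 4, 6, … form another.
Track A: 12, ?, 108, 324 — a geometric progression (common ratio 3).
Track B: 77, 71, 65 — subtracting 6 each time.
The gap is track A's term 2; the rule gives 36.

36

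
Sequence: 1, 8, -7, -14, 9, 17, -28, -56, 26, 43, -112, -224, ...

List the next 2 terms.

The slot pattern repeats as AABB (period 4), so there are 2 interleaved tracks.
Track A: 1, 8, 9, 17, 26, 43. Each term equals the sum of the previous two.
Track B: -7, -14, -28, -56, -112, -224. A geometric progression (common ratio 2).
The 13th slot belongs to track A; its 7th term is 69.
The 14th slot belongs to track A; its 8th term is 112.

69, 112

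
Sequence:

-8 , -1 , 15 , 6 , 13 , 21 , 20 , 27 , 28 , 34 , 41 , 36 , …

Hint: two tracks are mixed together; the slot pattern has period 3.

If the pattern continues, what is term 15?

45

Reading positions in blocks of 3 reveals the pattern AAB — 2 tracks woven together.
Stream A = -8, -1, 6, 13, 20, 27, 34, 41: arithmetic with common difference +7.
Stream B = 15, 21, 28, 36: triangular numbers n(n+1)/2 for n = 5, 6, ….
Position 15 falls in stream B as its term 5, giving 45.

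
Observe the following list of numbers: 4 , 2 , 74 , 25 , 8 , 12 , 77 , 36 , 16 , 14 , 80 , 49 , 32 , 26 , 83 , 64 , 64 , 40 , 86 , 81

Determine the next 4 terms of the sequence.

Taking every 4th term gives 4 separate tracks.
Stream A: 4, 8, 16, 32, 64. Successive powers of 2.
Stream B: 2, 12, 14, 26, 40. Each term equals the sum of the previous two.
Stream C: 74, 77, 80, 83, 86. Arithmetic with common difference +3.
Stream D: 25, 36, 49, 64, 81. Consecutive squares n² from n = 5.
Term 21 comes from stream A (its 6th entry): 128.
Position 22 → stream B, term 6 = 66.
Position 23 falls in stream C as its term 6, giving 89.
Position 24 falls in stream D as its term 6, giving 100.

128, 66, 89, 100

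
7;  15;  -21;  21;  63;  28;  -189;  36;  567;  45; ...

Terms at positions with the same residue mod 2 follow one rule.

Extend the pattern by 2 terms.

Split by position mod 2 into 2 tracks.
Subsequence A: 7, -21, 63, -189, 567. Geometric with ratio -3.
Subsequence B: 15, 21, 28, 36, 45. The triangular numbers T_5, T_6, ….
Term 11 comes from subsequence A (its 6th entry): -1701.
Position 12 → subsequence B, term 6 = 55.

-1701, 55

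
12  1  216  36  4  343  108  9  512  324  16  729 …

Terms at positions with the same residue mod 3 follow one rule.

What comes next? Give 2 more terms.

972, 25

Read the sequence 3 terms at a time; column i is its own pattern.
Track A is 12, 36, 108, 324, which is geometric, ×3 each step.
Track B is 1, 4, 9, 16, which is the squares 1², 2², 3², ….
Track C is 216, 343, 512, 729, which is consecutive cubes n³ from n = 6.
Position 13 → track A, term 5 = 972.
Position 14 → track B, term 5 = 25.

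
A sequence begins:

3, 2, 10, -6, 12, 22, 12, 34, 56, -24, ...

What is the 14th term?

Positions follow the repeating pattern ABB; grouping by letter gives 2 tracks.
Track A = 3, -6, 12, -24: a geometric progression (common ratio -2).
Track B = 2, 10, 12, 22, 34, 56: Fibonacci-style (each term is the sum of the two before it).
Position 14 → track B, term 9 = 236.

236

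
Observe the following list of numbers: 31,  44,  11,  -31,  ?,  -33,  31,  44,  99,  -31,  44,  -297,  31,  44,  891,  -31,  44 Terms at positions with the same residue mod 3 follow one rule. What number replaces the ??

Taking every 3rd term gives 3 separate tracks.
Track A = 31, -31, 31, -31, 31, -31: oscillating between 31 and -31.
Track B = 44, ?, 44, 44, 44, 44: the constant sequence 44.
Track C = 11, -33, 99, -297, 891: geometric with ratio -3.
So the missing entry in track B is 44.

44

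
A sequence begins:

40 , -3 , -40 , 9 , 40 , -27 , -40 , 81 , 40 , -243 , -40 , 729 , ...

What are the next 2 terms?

Odd-indexed and even-indexed terms follow separate rules.
Track A = 40, -40, 40, -40, 40, -40: oscillating between 40 and -40.
Track B = -3, 9, -27, 81, -243, 729: geometric, ×-3 each step.
The 13th slot belongs to track A; its 7th term is 40.
Position 14 falls in track B as its term 7, giving -2187.

40, -2187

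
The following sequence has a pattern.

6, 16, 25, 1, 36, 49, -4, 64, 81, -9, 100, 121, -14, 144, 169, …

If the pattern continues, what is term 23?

324

Reading positions in blocks of 3 reveals the pattern ABB — 2 tracks woven together.
Stream A: 6, 1, -4, -9, -14 — arithmetic, step −5.
Stream B: 16, 25, 36, 49, 64, 81, 100, 121, 144, 169 — consecutive squares n² from n = 4.
Position 23 → stream B, term 15 = 324.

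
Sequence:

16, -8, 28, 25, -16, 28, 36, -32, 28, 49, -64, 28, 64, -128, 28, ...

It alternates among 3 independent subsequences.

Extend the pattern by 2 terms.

81, -256

The terms cycle through 3 interleaved subsequences.
Stream A: 16, 25, 36, 49, 64 (the squares 4², 5², 6², …).
Stream B: -8, -16, -32, -64, -128 (geometric with ratio 2).
Stream C: 28, 28, 28, 28, 28 (the constant sequence 28).
The 16th slot belongs to stream A; its 6th term is 81.
Position 17 → stream B, term 6 = -256.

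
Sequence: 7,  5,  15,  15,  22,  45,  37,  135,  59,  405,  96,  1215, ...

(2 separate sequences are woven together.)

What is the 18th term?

The terms cycle through 2 interleaved subsequences.
Stream A = 7, 15, 22, 37, 59, 96: a Fibonacci-like recurrence a_n = a_{n-1} + a_{n-2}.
Stream B = 5, 15, 45, 135, 405, 1215: geometric with ratio 3.
Position 18 falls in stream B as its term 9, giving 32805.

32805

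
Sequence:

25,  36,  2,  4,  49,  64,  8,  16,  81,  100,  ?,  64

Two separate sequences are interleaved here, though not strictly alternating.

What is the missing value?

32

Positions follow the repeating pattern AABB; grouping by letter gives 2 tracks.
Subsequence A is 25, 36, 49, 64, 81, 100, which is consecutive squares n² from n = 5.
Subsequence B is 2, 4, 8, 16, ?, 64, which is powers of 2.
Subsequence B's pattern makes the blank 32.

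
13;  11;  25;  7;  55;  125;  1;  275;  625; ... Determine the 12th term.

Split by position mod 3: positions 1, 4, 7, … form one track, and each other residue class forms its own.
Track A = 13, 7, 1: arithmetic, step −6.
Track B = 11, 55, 275: a geometric progression (common ratio 5).
Track C = 25, 125, 625: successive powers of 5.
The 12th slot belongs to track C; its 4th term is 3125.

3125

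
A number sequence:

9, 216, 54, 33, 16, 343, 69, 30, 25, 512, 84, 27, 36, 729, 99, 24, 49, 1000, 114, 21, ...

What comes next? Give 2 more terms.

64, 1331

Read the sequence 4 terms at a time; column i is its own pattern.
Stream A = 9, 16, 25, 36, 49: perfect squares starting at 3².
Stream B = 216, 343, 512, 729, 1000: the cubes 6³, 7³, 8³, ….
Stream C = 54, 69, 84, 99, 114: arithmetic with common difference +15.
Stream D = 33, 30, 27, 24, 21: linear: a_n = 36 − 3·n.
Position 21 → stream A, term 6 = 64.
Term 22 comes from stream B (its 6th entry): 1331.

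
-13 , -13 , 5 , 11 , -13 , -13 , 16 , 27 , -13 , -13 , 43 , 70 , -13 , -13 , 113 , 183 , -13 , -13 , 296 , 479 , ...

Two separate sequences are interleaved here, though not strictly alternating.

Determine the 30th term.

Positions follow the repeating pattern AABB; grouping by letter gives 2 tracks.
Subsequence A = -13, -13, -13, -13, -13, -13, -13, -13, -13, -13: constant -13.
Subsequence B = 5, 11, 16, 27, 43, 70, 113, 183, 296, 479: each term equals the sum of the previous two.
The 30th slot belongs to subsequence A; its 16th term is -13.

-13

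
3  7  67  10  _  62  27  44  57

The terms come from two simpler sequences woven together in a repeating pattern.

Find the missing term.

17

The slot pattern repeats as AAB (period 3), so there are 2 interleaved tracks.
Track A: 3, 7, 10, ?, 27, 44 (each term equals the sum of the previous two).
Track B: 67, 62, 57 (arithmetic with common difference −5).
Track A's pattern makes the blank 17.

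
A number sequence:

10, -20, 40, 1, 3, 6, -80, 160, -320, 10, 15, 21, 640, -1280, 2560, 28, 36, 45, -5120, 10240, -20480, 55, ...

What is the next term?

66

The slot pattern repeats as AAABBB (period 6), so there are 2 interleaved tracks.
Subsequence A is 10, -20, 40, -80, 160, -320, 640, -1280, 2560, -5120, 10240, -20480, which is a geometric progression (common ratio -2).
Subsequence B is 1, 3, 6, 10, 15, 21, 28, 36, 45, 55, which is the triangular numbers T_1, T_2, ….
Position 23 → subsequence B, term 11 = 66.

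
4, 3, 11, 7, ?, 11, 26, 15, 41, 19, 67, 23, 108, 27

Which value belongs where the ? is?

Split by position mod 2 into 2 tracks.
Track A is 4, 11, ?, 26, 41, 67, 108, which is Fibonacci-style (each term is the sum of the two before it).
Track B is 3, 7, 11, 15, 19, 23, 27, which is linear: a_n = -1 + 4·n.
Track A's pattern makes the blank 15.

15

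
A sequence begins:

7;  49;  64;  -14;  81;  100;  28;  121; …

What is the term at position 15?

Reading positions in blocks of 3 reveals the pattern ABB — 2 tracks woven together.
Stream A: 7, -14, 28 — geometric, ×-2 each step.
Stream B: 49, 64, 81, 100, 121 — perfect squares starting at 7².
The 15th slot belongs to stream B; its 10th term is 256.

256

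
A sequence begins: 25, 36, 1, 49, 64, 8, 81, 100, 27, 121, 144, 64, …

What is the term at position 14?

196

Positions follow the repeating pattern AAB; grouping by letter gives 2 tracks.
Subsequence A: 25, 36, 49, 64, 81, 100, 121, 144. Consecutive squares n² from n = 5.
Subsequence B: 1, 8, 27, 64. Perfect cubes starting at 1³.
Term 14 comes from subsequence A (its 10th entry): 196.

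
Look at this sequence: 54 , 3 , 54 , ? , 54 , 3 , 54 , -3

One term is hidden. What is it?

Split by position mod 2 into 2 tracks.
Stream A = 54, 54, 54, 54: constant 54.
Stream B = 3, ?, 3, -3: the oscillation 3·(−1)^(n+1).
So the missing entry in stream B is -3.

-3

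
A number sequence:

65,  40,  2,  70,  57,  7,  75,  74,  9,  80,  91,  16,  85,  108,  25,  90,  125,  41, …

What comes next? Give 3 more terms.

The terms cycle through 3 interleaved subsequences.
Track A: 65, 70, 75, 80, 85, 90. Arithmetic with common difference +5.
Track B: 40, 57, 74, 91, 108, 125. Arithmetic with common difference +17.
Track C: 2, 7, 9, 16, 25, 41. Each term equals the sum of the previous two.
Position 19 → track A, term 7 = 95.
The 20th slot belongs to track B; its 7th term is 142.
The 21st slot belongs to track C; its 7th term is 66.

95, 142, 66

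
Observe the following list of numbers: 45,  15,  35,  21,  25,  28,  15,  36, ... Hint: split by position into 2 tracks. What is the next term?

5

Positions 1, 3, 5, … form one subsequence and positions 2, 4, 6, … form another.
Subsequence A: 45, 35, 25, 15 — linear: a_n = 55 − 10·n.
Subsequence B: 15, 21, 28, 36 — triangular numbers n(n+1)/2 for n = 5, 6, ….
Term 9 comes from subsequence A (its 5th entry): 5.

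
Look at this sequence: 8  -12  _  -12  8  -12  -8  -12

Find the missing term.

Taking every 2nd term gives 2 separate tracks.
Subsequence A is 8, ?, 8, -8, which is alternating ±8.
Subsequence B is -12, -12, -12, -12, which is always -12.
The gap is subsequence A's term 2; the rule gives -8.

-8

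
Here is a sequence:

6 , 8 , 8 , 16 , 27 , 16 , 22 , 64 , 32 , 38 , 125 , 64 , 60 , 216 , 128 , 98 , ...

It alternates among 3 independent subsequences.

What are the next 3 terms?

343, 256, 158

Split by position mod 3: positions 1, 4, 7, … form one track, and each other residue class forms its own.
Subsequence A: 6, 16, 22, 38, 60, 98. A Fibonacci-like recurrence a_n = a_{n-1} + a_{n-2}.
Subsequence B: 8, 27, 64, 125, 216. Perfect cubes starting at 2³.
Subsequence C: 8, 16, 32, 64, 128. Powers of 2.
Position 17 falls in subsequence B as its term 6, giving 343.
The 18th slot belongs to subsequence C; its 6th term is 256.
Term 19 comes from subsequence A (its 7th entry): 158.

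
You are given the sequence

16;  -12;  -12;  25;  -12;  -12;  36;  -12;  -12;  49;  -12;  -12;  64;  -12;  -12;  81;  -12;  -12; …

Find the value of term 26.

The slot pattern repeats as ABB (period 3), so there are 2 interleaved tracks.
Stream A: 16, 25, 36, 49, 64, 81 — the squares 4², 5², 6², ….
Stream B: -12, -12, -12, -12, -12, -12, -12, -12, -12, -12, -12, -12 — the constant sequence -12.
Position 26 falls in stream B as its term 17, giving -12.

-12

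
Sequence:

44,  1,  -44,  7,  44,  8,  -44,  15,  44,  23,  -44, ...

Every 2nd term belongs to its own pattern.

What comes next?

The terms cycle through 2 interleaved subsequences.
Track A is 44, -44, 44, -44, 44, -44, which is oscillating between 44 and -44.
Track B is 1, 7, 8, 15, 23, which is a Fibonacci-like recurrence a_n = a_{n-1} + a_{n-2}.
The 12th slot belongs to track B; its 6th term is 38.

38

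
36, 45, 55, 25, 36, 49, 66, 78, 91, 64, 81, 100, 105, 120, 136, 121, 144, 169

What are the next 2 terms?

153, 171

Positions follow the repeating pattern AAABBB; grouping by letter gives 2 tracks.
Subsequence A = 36, 45, 55, 66, 78, 91, 105, 120, 136: the triangular numbers T_8, T_9, ….
Subsequence B = 25, 36, 49, 64, 81, 100, 121, 144, 169: consecutive squares n² from n = 5.
The 19th slot belongs to subsequence A; its 10th term is 153.
Term 20 comes from subsequence A (its 11th entry): 171.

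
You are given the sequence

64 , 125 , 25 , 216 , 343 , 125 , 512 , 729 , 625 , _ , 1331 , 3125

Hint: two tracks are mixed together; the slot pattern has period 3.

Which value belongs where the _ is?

Positions follow the repeating pattern AAB; grouping by letter gives 2 tracks.
Stream A = 64, 125, 216, 343, 512, 729, ?, 1331: the cubes 4³, 5³, 6³, ….
Stream B = 25, 125, 625, 3125: powers of 5.
The gap is stream A's term 7; the rule gives 1000.

1000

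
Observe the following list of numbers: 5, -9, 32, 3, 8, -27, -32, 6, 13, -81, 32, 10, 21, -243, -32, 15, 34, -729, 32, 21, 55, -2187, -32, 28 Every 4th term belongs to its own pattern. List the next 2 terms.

Read the sequence 4 terms at a time; column i is its own pattern.
Subsequence A is 5, 8, 13, 21, 34, 55, which is Fibonacci-style (each term is the sum of the two before it).
Subsequence B is -9, -27, -81, -243, -729, -2187, which is a geometric progression (common ratio 3).
Subsequence C is 32, -32, 32, -32, 32, -32, which is the oscillation 32·(−1)^(n+1).
Subsequence D is 3, 6, 10, 15, 21, 28, which is triangular numbers starting at T_2.
Position 25 falls in subsequence A as its term 7, giving 89.
Term 26 comes from subsequence B (its 7th entry): -6561.

89, -6561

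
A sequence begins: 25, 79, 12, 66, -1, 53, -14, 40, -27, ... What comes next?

Odd-indexed and even-indexed terms follow separate rules.
Track A: 25, 12, -1, -14, -27 (arithmetic with common difference −13).
Track B: 79, 66, 53, 40 (linear: a_n = 92 − 13·n).
Position 10 falls in track B as its term 5, giving 27.

27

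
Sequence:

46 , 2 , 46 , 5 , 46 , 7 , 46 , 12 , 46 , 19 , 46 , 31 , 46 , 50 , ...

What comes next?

46

The terms cycle through 2 interleaved subsequences.
Subsequence A: 46, 46, 46, 46, 46, 46, 46. Constant 46.
Subsequence B: 2, 5, 7, 12, 19, 31, 50. A Fibonacci-like recurrence a_n = a_{n-1} + a_{n-2}.
Term 15 comes from subsequence A (its 8th entry): 46.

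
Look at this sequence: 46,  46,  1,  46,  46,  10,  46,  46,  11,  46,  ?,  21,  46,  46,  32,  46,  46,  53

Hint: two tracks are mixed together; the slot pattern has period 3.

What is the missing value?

The slot pattern repeats as AAB (period 3), so there are 2 interleaved tracks.
Track A: 46, 46, 46, 46, 46, 46, 46, ?, 46, 46, 46, 46 (constant 46).
Track B: 1, 10, 11, 21, 32, 53 (Fibonacci-style (each term is the sum of the two before it)).
Filling track A at index 8 by its rule yields 46.

46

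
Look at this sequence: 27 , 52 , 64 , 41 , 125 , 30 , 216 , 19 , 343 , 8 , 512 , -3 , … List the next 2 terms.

Split by position mod 2 into 2 tracks.
Track A = 27, 64, 125, 216, 343, 512: perfect cubes starting at 3³.
Track B = 52, 41, 30, 19, 8, -3: arithmetic with common difference −11.
The 13th slot belongs to track A; its 7th term is 729.
Position 14 → track B, term 7 = -14.

729, -14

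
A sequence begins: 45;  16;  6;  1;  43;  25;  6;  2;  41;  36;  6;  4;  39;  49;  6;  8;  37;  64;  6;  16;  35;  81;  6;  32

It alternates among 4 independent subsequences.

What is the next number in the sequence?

33

Read the sequence 4 terms at a time; column i is its own pattern.
Track A: 45, 43, 41, 39, 37, 35. Linear: a_n = 47 − 2·n.
Track B: 16, 25, 36, 49, 64, 81. Consecutive squares n² from n = 4.
Track C: 6, 6, 6, 6, 6, 6. Constant 6.
Track D: 1, 2, 4, 8, 16, 32. A geometric progression (common ratio 2).
Position 25 → track A, term 7 = 33.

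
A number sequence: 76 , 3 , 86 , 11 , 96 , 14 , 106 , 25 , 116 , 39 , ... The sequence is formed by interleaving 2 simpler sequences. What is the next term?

Split by position mod 2 into 2 tracks.
Track A: 76, 86, 96, 106, 116 (arithmetic, step +10).
Track B: 3, 11, 14, 25, 39 (each term equals the sum of the previous two).
Position 11 falls in track A as its term 6, giving 126.

126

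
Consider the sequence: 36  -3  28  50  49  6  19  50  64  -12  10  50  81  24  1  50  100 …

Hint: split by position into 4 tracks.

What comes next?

-48

Taking every 4th term gives 4 separate tracks.
Track A: 36, 49, 64, 81, 100. Perfect squares starting at 6².
Track B: -3, 6, -12, 24. Geometric with ratio -2.
Track C: 28, 19, 10, 1. Arithmetic, step −9.
Track D: 50, 50, 50, 50. Always 50.
Position 18 → track B, term 5 = -48.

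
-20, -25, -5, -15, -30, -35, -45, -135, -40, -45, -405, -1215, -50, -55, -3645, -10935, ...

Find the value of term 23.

Positions follow the repeating pattern AABB; grouping by letter gives 2 tracks.
Stream A: -20, -25, -30, -35, -40, -45, -50, -55. Arithmetic, step −5.
Stream B: -5, -15, -45, -135, -405, -1215, -3645, -10935. A geometric progression (common ratio 3).
The 23rd slot belongs to stream B; its 11th term is -295245.

-295245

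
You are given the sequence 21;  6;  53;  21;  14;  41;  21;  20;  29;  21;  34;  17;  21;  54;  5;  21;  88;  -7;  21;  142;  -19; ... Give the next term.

Split by position mod 3: positions 1, 4, 7, … form one track, and each other residue class forms its own.
Track A: 21, 21, 21, 21, 21, 21, 21 — the constant sequence 21.
Track B: 6, 14, 20, 34, 54, 88, 142 — each term equals the sum of the previous two.
Track C: 53, 41, 29, 17, 5, -7, -19 — arithmetic with common difference −12.
Position 22 → track A, term 8 = 21.

21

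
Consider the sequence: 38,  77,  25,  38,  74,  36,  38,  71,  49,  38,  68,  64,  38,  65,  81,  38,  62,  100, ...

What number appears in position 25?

38

Split by position mod 3: positions 1, 4, 7, … form one track, and each other residue class forms its own.
Track A: 38, 38, 38, 38, 38, 38. Constant 38.
Track B: 77, 74, 71, 68, 65, 62. Arithmetic, step −3.
Track C: 25, 36, 49, 64, 81, 100. Consecutive squares n² from n = 5.
Position 25 falls in track A as its term 9, giving 38.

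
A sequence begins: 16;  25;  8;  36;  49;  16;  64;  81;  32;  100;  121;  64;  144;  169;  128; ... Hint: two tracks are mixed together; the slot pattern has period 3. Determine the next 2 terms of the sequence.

196, 225

The slot pattern repeats as AAB (period 3), so there are 2 interleaved tracks.
Track A: 16, 25, 36, 49, 64, 81, 100, 121, 144, 169. The squares 4², 5², 6², ….
Track B: 8, 16, 32, 64, 128. Geometric with ratio 2.
Position 16 falls in track A as its term 11, giving 196.
Position 17 falls in track A as its term 12, giving 225.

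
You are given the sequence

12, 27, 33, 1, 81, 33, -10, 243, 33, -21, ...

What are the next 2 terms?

729, 33

Taking every 3rd term gives 3 separate tracks.
Track A is 12, 1, -10, -21, which is subtracting 11 each time.
Track B is 27, 81, 243, which is powers of 3.
Track C is 33, 33, 33, which is always 33.
Term 11 comes from track B (its 4th entry): 729.
Term 12 comes from track C (its 4th entry): 33.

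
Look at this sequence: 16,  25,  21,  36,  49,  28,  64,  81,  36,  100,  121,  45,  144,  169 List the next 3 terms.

55, 196, 225

The slot pattern repeats as AAB (period 3), so there are 2 interleaved tracks.
Subsequence A: 16, 25, 36, 49, 64, 81, 100, 121, 144, 169 — the squares 4², 5², 6², ….
Subsequence B: 21, 28, 36, 45 — triangular numbers n(n+1)/2 for n = 6, 7, ….
Position 15 → subsequence B, term 5 = 55.
Position 16 → subsequence A, term 11 = 196.
Position 17 falls in subsequence A as its term 12, giving 225.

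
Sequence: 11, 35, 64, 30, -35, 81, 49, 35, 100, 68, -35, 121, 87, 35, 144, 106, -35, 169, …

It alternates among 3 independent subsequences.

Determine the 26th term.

Split by position mod 3 into 3 tracks.
Subsequence A: 11, 30, 49, 68, 87, 106 (linear: a_n = -8 + 19·n).
Subsequence B: 35, -35, 35, -35, 35, -35 (alternating ±35).
Subsequence C: 64, 81, 100, 121, 144, 169 (consecutive squares n² from n = 8).
Position 26 falls in subsequence B as its term 9, giving 35.

35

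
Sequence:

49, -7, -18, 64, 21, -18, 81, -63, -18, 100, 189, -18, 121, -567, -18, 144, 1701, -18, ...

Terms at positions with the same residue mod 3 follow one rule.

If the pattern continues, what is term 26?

-45927

Taking every 3rd term gives 3 separate tracks.
Subsequence A: 49, 64, 81, 100, 121, 144 — consecutive squares n² from n = 7.
Subsequence B: -7, 21, -63, 189, -567, 1701 — geometric, ×-3 each step.
Subsequence C: -18, -18, -18, -18, -18, -18 — the constant sequence -18.
Term 26 comes from subsequence B (its 9th entry): -45927.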